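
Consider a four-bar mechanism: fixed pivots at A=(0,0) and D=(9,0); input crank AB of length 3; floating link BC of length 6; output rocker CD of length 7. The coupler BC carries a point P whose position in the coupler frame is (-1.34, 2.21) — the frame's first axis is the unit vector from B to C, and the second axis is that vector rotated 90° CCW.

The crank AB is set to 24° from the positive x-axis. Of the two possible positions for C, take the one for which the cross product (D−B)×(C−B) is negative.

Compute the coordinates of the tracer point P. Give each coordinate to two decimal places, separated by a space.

4.68 2.93

A=(0,0), D=(9.00,0)
B = A + 3.00·(cos24°, sin24°) = (2.7406, 1.2202)
|BD| = 6.3772
circle(B,6.00) ∩ circle(D,7.00): a=2.1693, h=5.5941
  candidates: C₊=(5.9403,6.2959) cross=35.675; C₋=(3.7995,-4.6856) cross=-35.675
  mode - wants cross < 0 → take C=(3.7995,-4.6856) (cross=-35.675)
ex = (C−B)/|BC| = (0.1765,-0.9843); ey = (0.9843,0.1765)
P = B + -1.34·ex + 2.21·ey = (4.6795,2.9292)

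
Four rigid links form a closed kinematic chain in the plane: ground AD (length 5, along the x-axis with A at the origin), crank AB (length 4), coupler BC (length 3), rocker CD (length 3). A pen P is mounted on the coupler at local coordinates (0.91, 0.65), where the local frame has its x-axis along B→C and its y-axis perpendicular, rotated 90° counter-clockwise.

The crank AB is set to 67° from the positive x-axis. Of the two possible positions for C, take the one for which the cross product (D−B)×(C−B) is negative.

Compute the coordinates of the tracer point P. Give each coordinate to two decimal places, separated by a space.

2.36 2.90

A=(0,0), D=(5.00,0)
B = A + 4.00·(cos67°, sin67°) = (1.5629, 3.6820)
|BD| = 5.0369
circle(B,3.00) ∩ circle(D,3.00): a=2.5185, h=1.6301
  candidates: C₊=(4.4731,2.9534) cross=8.211; C₋=(2.0898,0.7287) cross=-8.211
  mode - wants cross < 0 → take C=(2.0898,0.7287) (cross=-8.211)
ex = (C−B)/|BC| = (0.1756,-0.9845); ey = (0.9845,0.1756)
P = B + 0.91·ex + 0.65·ey = (2.3626,2.9003)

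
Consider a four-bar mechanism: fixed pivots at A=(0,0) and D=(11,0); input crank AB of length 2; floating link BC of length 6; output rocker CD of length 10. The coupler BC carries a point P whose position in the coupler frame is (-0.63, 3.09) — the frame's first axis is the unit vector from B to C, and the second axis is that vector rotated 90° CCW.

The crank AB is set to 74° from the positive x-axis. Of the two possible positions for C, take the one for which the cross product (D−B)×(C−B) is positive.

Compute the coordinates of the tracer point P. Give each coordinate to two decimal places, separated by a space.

-2.38 3.08

A=(0,0), D=(11.00,0)
B = A + 2.00·(cos74°, sin74°) = (0.5513, 1.9225)
|BD| = 10.6241
circle(B,6.00) ∩ circle(D,10.00): a=2.3000, h=5.5416
  candidates: C₊=(3.8162,6.9565) cross=58.875; C₋=(1.8105,-3.9438) cross=-58.875
  mode + wants cross > 0 → take C=(3.8162,6.9565) (cross=58.875)
ex = (C−B)/|BC| = (0.5441,0.8390); ey = (-0.8390,0.5441)
P = B + -0.63·ex + 3.09·ey = (-2.3840,3.0754)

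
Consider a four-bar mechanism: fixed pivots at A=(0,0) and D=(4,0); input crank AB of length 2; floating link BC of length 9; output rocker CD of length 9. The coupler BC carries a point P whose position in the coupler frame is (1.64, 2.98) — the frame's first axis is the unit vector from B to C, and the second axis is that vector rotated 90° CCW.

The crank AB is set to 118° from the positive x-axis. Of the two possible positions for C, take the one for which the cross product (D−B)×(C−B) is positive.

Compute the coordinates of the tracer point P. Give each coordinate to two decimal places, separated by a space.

-2.35 4.86

A=(0,0), D=(4.00,0)
B = A + 2.00·(cos118°, sin118°) = (-0.9389, 1.7659)
|BD| = 5.2451
circle(B,9.00) ∩ circle(D,9.00): a=2.6226, h=8.6094
  candidates: C₊=(4.4291,8.9898) cross=45.158; C₋=(-1.3680,-7.2239) cross=-45.158
  mode + wants cross > 0 → take C=(4.4291,8.9898) (cross=45.158)
ex = (C−B)/|BC| = (0.5964,0.8027); ey = (-0.8027,0.5964)
P = B + 1.64·ex + 2.98·ey = (-2.3527,4.8597)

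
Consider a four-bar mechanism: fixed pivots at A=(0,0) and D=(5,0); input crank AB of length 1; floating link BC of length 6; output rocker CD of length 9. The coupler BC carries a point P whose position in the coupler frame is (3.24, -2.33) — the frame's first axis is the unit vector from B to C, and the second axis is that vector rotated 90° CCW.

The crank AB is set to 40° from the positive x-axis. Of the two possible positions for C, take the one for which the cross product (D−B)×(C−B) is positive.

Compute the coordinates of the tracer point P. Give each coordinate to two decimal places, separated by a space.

A=(0,0), D=(5.00,0)
B = A + 1.00·(cos40°, sin40°) = (0.7660, 0.6428)
|BD| = 4.2825
circle(B,6.00) ∩ circle(D,9.00): a=-3.1127, h=5.1294
  candidates: C₊=(-1.5415,6.1813) cross=21.967; C₋=(-3.0813,-3.9613) cross=-21.967
  mode + wants cross > 0 → take C=(-1.5415,6.1813) (cross=21.967)
ex = (C−B)/|BC| = (-0.3846,0.9231); ey = (-0.9231,-0.3846)
P = B + 3.24·ex + -2.33·ey = (1.6707,4.5297)

1.67 4.53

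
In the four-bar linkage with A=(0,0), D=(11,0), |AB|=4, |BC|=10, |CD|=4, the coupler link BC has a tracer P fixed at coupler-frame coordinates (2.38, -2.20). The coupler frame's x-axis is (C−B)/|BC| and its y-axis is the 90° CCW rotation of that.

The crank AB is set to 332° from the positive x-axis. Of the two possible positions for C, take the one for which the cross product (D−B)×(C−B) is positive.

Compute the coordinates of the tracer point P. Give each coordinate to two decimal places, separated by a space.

6.75 -2.28

A=(0,0), D=(11.00,0)
B = A + 4.00·(cos332°, sin332°) = (3.5318, -1.8779)
|BD| = 7.7007
circle(B,10.00) ∩ circle(D,4.00): a=9.3044, h=3.6644
  candidates: C₊=(11.6617,3.9449) cross=28.219; C₋=(13.4489,-3.1627) cross=-28.219
  mode + wants cross > 0 → take C=(11.6617,3.9449) (cross=28.219)
ex = (C−B)/|BC| = (0.8130,0.5823); ey = (-0.5823,0.8130)
P = B + 2.38·ex + -2.20·ey = (6.7477,-2.2806)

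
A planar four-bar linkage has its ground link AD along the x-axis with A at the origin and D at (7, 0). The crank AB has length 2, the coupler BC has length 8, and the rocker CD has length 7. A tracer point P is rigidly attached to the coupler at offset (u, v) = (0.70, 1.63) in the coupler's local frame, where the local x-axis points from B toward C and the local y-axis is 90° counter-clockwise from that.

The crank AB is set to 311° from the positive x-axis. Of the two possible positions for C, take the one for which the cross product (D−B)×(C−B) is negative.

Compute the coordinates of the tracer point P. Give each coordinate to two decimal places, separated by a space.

A=(0,0), D=(7.00,0)
B = A + 2.00·(cos311°, sin311°) = (1.3121, -1.5094)
|BD| = 5.8848
circle(B,8.00) ∩ circle(D,7.00): a=4.2169, h=6.7984
  candidates: C₊=(3.6441,6.1431) cross=40.007; C₋=(7.1317,-6.9988) cross=-40.007
  mode - wants cross < 0 → take C=(7.1317,-6.9988) (cross=-40.007)
ex = (C−B)/|BC| = (0.7274,-0.6862); ey = (0.6862,0.7274)
P = B + 0.70·ex + 1.63·ey = (2.9398,-0.8040)

2.94 -0.80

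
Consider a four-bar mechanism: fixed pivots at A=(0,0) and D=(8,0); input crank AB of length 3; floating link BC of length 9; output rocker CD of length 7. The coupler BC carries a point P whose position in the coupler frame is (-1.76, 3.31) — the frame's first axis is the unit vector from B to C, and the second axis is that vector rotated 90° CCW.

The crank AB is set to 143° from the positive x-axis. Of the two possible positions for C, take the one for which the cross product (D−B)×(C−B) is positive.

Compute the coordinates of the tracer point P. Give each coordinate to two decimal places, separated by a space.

-5.61 3.73

A=(0,0), D=(8.00,0)
B = A + 3.00·(cos143°, sin143°) = (-2.3959, 1.8054)
|BD| = 10.5515
circle(B,9.00) ∩ circle(D,7.00): a=6.7921, h=5.9048
  candidates: C₊=(5.3064,6.4610) cross=62.305; C₋=(3.2857,-5.1745) cross=-62.305
  mode + wants cross > 0 → take C=(5.3064,6.4610) (cross=62.305)
ex = (C−B)/|BC| = (0.8558,0.5173); ey = (-0.5173,0.8558)
P = B + -1.76·ex + 3.31·ey = (-5.6144,3.7278)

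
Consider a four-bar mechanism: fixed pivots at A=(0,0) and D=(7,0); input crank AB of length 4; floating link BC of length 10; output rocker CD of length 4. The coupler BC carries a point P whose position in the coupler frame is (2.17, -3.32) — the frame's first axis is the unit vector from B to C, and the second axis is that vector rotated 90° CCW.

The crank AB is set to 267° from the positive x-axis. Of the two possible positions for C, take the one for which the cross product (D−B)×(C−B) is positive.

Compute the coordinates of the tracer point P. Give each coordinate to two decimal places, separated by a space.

A=(0,0), D=(7.00,0)
B = A + 4.00·(cos267°, sin267°) = (-0.2093, -3.9945)
|BD| = 8.2420
circle(B,10.00) ∩ circle(D,4.00): a=9.2168, h=3.8794
  candidates: C₊=(5.9725,3.8658) cross=31.974; C₋=(9.7329,-2.9209) cross=-31.974
  mode + wants cross > 0 → take C=(5.9725,3.8658) (cross=31.974)
ex = (C−B)/|BC| = (0.6182,0.7860); ey = (-0.7860,0.6182)
P = B + 2.17·ex + -3.32·ey = (3.7417,-4.3412)

3.74 -4.34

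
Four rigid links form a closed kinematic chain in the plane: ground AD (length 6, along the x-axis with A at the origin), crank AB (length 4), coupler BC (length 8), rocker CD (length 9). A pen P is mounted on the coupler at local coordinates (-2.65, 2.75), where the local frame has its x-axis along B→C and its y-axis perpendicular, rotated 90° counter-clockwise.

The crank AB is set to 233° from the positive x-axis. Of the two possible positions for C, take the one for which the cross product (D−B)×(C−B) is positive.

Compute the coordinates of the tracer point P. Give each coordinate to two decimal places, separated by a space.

A=(0,0), D=(6.00,0)
B = A + 4.00·(cos233°, sin233°) = (-2.4073, -3.1945)
|BD| = 8.9937
circle(B,8.00) ∩ circle(D,9.00): a=3.5518, h=7.1683
  candidates: C₊=(-1.6333,4.7679) cross=64.470; C₋=(3.4591,-8.6339) cross=-64.470
  mode + wants cross > 0 → take C=(-1.6333,4.7679) (cross=64.470)
ex = (C−B)/|BC| = (0.0967,0.9953); ey = (-0.9953,0.0967)
P = B + -2.65·ex + 2.75·ey = (-5.4007,-5.5661)

-5.40 -5.57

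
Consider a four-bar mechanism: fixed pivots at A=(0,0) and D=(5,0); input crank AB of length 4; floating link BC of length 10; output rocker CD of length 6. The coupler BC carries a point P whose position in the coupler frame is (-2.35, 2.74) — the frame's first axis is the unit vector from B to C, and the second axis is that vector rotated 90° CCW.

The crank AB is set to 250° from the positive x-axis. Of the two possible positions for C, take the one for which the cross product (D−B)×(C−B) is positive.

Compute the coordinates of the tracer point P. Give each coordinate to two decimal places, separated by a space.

-4.80 -4.86

A=(0,0), D=(5.00,0)
B = A + 4.00·(cos250°, sin250°) = (-1.3681, -3.7588)
|BD| = 7.3946
circle(B,10.00) ∩ circle(D,6.00): a=8.0248, h=5.9668
  candidates: C₊=(2.5097,5.4588) cross=44.123; C₋=(8.5756,-4.8182) cross=-44.123
  mode + wants cross > 0 → take C=(2.5097,5.4588) (cross=44.123)
ex = (C−B)/|BC| = (0.3878,0.9218); ey = (-0.9218,0.3878)
P = B + -2.35·ex + 2.74·ey = (-4.8050,-4.8624)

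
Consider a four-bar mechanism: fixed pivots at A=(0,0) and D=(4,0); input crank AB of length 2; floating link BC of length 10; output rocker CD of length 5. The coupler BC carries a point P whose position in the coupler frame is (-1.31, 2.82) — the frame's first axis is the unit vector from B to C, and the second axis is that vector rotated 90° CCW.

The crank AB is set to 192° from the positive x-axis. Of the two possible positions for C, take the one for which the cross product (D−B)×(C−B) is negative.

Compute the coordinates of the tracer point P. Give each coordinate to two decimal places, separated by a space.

-2.33 2.67

A=(0,0), D=(4.00,0)
B = A + 2.00·(cos192°, sin192°) = (-1.9563, -0.4158)
|BD| = 5.9708
circle(B,10.00) ∩ circle(D,5.00): a=9.2660, h=3.7606
  candidates: C₊=(7.0253,3.9809) cross=22.454; C₋=(7.5491,-3.5219) cross=-22.454
  mode - wants cross < 0 → take C=(7.5491,-3.5219) (cross=-22.454)
ex = (C−B)/|BC| = (0.9505,-0.3106); ey = (0.3106,0.9505)
P = B + -1.31·ex + 2.82·ey = (-2.3256,2.6716)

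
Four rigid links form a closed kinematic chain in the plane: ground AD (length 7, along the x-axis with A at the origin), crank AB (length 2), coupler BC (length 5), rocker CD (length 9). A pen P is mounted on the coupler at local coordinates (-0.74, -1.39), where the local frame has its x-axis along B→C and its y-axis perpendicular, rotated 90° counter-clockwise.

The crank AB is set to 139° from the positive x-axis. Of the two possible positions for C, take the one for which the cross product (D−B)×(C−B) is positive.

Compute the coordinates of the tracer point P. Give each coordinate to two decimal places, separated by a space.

A=(0,0), D=(7.00,0)
B = A + 2.00·(cos139°, sin139°) = (-1.5094, 1.3121)
|BD| = 8.6100
circle(B,5.00) ∩ circle(D,9.00): a=1.0530, h=4.8879
  candidates: C₊=(0.2761,5.9824) cross=42.085; C₋=(-1.2136,-3.6791) cross=-42.085
  mode + wants cross > 0 → take C=(0.2761,5.9824) (cross=42.085)
ex = (C−B)/|BC| = (0.3571,0.9341); ey = (-0.9341,0.3571)
P = B + -0.74·ex + -1.39·ey = (-0.4753,0.1245)

-0.48 0.12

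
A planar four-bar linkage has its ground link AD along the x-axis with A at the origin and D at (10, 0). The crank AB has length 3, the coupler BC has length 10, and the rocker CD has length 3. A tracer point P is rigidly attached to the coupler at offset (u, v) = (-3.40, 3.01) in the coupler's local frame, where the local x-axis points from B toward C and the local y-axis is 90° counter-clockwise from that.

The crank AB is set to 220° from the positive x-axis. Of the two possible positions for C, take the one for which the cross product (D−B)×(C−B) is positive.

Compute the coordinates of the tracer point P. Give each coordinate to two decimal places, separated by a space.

A=(0,0), D=(10.00,0)
B = A + 3.00·(cos220°, sin220°) = (-2.2981, -1.9284)
|BD| = 12.4484
circle(B,10.00) ∩ circle(D,3.00): a=9.8793, h=1.5491
  candidates: C₊=(7.2219,1.1324) cross=19.284; C₋=(7.7019,-1.9284) cross=-19.284
  mode + wants cross > 0 → take C=(7.2219,1.1324) (cross=19.284)
ex = (C−B)/|BC| = (0.9520,0.3061); ey = (-0.3061,0.9520)
P = B + -3.40·ex + 3.01·ey = (-6.4562,-0.1035)

-6.46 -0.10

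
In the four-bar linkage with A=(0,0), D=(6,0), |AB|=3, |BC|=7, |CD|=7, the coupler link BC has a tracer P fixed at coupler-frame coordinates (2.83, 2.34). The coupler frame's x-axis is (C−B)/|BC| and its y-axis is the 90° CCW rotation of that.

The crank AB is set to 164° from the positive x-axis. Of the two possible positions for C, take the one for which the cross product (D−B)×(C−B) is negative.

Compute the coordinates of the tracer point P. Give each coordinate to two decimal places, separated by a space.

A=(0,0), D=(6.00,0)
B = A + 3.00·(cos164°, sin164°) = (-2.8838, 0.8269)
|BD| = 8.9222
circle(B,7.00) ∩ circle(D,7.00): a=4.4611, h=5.3943
  candidates: C₊=(2.0581,5.7846) cross=48.129; C₋=(1.0582,-4.9576) cross=-48.129
  mode - wants cross < 0 → take C=(1.0582,-4.9576) (cross=-48.129)
ex = (C−B)/|BC| = (0.5631,-0.8264); ey = (0.8264,0.5631)
P = B + 2.83·ex + 2.34·ey = (0.6436,-0.1940)

0.64 -0.19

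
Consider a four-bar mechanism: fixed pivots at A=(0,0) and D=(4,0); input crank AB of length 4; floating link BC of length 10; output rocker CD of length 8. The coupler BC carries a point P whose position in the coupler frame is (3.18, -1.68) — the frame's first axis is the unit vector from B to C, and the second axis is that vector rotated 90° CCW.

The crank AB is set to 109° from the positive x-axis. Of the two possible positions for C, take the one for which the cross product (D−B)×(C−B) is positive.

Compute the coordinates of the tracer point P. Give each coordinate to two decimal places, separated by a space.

2.24 3.14

A=(0,0), D=(4.00,0)
B = A + 4.00·(cos109°, sin109°) = (-1.3023, 3.7821)
|BD| = 6.5129
circle(B,10.00) ∩ circle(D,8.00): a=6.0202, h=7.9848
  candidates: C₊=(8.2357,6.7867) cross=52.004; C₋=(-1.0379,-6.2144) cross=-52.004
  mode + wants cross > 0 → take C=(8.2357,6.7867) (cross=52.004)
ex = (C−B)/|BC| = (0.9538,0.3005); ey = (-0.3005,0.9538)
P = B + 3.18·ex + -1.68·ey = (2.2356,3.1352)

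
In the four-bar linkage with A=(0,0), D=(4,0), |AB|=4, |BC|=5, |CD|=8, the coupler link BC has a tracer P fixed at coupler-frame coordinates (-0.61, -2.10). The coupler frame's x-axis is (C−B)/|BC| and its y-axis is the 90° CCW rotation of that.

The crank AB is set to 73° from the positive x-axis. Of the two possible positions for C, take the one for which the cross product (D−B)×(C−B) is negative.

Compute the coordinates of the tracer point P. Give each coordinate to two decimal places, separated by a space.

A=(0,0), D=(4.00,0)
B = A + 4.00·(cos73°, sin73°) = (1.1695, 3.8252)
|BD| = 4.7586
circle(B,5.00) ∩ circle(D,8.00): a=-1.7186, h=4.6954
  candidates: C₊=(3.9217,7.9996) cross=22.343; C₋=(-3.6272,2.4138) cross=-22.343
  mode - wants cross < 0 → take C=(-3.6272,2.4138) (cross=-22.343)
ex = (C−B)/|BC| = (-0.9593,-0.2823); ey = (0.2823,-0.9593)
P = B + -0.61·ex + -2.10·ey = (1.1619,6.0120)

1.16 6.01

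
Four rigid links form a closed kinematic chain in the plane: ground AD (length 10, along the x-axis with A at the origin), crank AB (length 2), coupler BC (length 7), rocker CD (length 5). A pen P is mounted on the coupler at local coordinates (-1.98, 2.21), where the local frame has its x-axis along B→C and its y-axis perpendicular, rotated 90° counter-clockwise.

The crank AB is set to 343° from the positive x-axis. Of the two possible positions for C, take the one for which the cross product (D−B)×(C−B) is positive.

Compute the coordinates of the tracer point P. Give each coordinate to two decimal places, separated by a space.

A=(0,0), D=(10.00,0)
B = A + 2.00·(cos343°, sin343°) = (1.9126, -0.5847)
|BD| = 8.1085
circle(B,7.00) ∩ circle(D,5.00): a=5.5342, h=4.2864
  candidates: C₊=(7.1233,4.0896) cross=34.756; C₋=(7.7415,-4.4608) cross=-34.756
  mode + wants cross > 0 → take C=(7.1233,4.0896) (cross=34.756)
ex = (C−B)/|BC| = (0.7444,0.6678); ey = (-0.6678,0.7444)
P = B + -1.98·ex + 2.21·ey = (-1.0370,-0.2618)

-1.04 -0.26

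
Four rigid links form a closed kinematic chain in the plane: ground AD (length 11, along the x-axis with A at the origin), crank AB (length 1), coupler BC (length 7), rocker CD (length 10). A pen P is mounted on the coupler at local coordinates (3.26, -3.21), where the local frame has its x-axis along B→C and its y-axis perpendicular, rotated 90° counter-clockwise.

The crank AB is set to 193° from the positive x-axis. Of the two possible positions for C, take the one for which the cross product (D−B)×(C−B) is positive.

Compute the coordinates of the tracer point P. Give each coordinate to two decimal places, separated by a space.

3.48 0.81

A=(0,0), D=(11.00,0)
B = A + 1.00·(cos193°, sin193°) = (-0.9744, -0.2250)
|BD| = 11.9765
circle(B,7.00) ∩ circle(D,10.00): a=3.8591, h=5.8402
  candidates: C₊=(2.7743,5.6867) cross=69.945; C₋=(2.9937,-5.9916) cross=-69.945
  mode + wants cross > 0 → take C=(2.7743,5.6867) (cross=69.945)
ex = (C−B)/|BC| = (0.5355,0.8445); ey = (-0.8445,0.5355)
P = B + 3.26·ex + -3.21·ey = (3.4824,0.8091)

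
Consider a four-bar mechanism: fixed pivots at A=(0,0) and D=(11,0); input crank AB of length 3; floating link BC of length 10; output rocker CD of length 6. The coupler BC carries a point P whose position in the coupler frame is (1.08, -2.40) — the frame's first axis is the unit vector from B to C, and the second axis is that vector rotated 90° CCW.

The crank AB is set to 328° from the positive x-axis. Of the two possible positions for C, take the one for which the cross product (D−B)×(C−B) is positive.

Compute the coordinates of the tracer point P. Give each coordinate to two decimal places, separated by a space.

5.04 -2.42

A=(0,0), D=(11.00,0)
B = A + 3.00·(cos328°, sin328°) = (2.5441, -1.5898)
|BD| = 8.6040
circle(B,10.00) ∩ circle(D,6.00): a=8.0212, h=5.9716
  candidates: C₊=(9.3239,5.7611) cross=51.380; C₋=(11.5306,-5.9765) cross=-51.380
  mode + wants cross > 0 → take C=(9.3239,5.7611) (cross=51.380)
ex = (C−B)/|BC| = (0.6780,0.7351); ey = (-0.7351,0.6780)
P = B + 1.08·ex + -2.40·ey = (5.0406,-2.4230)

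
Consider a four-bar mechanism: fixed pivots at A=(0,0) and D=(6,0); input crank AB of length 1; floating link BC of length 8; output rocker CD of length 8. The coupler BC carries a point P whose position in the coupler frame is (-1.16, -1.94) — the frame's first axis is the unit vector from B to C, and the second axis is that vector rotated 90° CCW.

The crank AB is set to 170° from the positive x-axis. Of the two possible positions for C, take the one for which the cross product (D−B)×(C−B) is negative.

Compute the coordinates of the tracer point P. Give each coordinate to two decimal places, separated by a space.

A=(0,0), D=(6.00,0)
B = A + 1.00·(cos170°, sin170°) = (-0.9848, 0.1736)
|BD| = 6.9870
circle(B,8.00) ∩ circle(D,8.00): a=3.4935, h=7.1969
  candidates: C₊=(2.6865,7.2815) cross=50.285; C₋=(2.3287,-7.1079) cross=-50.285
  mode - wants cross < 0 → take C=(2.3287,-7.1079) (cross=-50.285)
ex = (C−B)/|BC| = (0.4142,-0.9102); ey = (0.9102,0.4142)
P = B + -1.16·ex + -1.94·ey = (-3.2310,0.4259)

-3.23 0.43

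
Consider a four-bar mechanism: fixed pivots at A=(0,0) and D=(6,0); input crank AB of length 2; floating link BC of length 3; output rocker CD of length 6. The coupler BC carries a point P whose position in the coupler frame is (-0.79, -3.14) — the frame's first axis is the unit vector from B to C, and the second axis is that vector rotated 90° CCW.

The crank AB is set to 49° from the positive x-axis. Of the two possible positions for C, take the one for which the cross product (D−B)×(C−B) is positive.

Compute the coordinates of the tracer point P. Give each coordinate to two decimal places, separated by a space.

A=(0,0), D=(6.00,0)
B = A + 2.00·(cos49°, sin49°) = (1.3121, 1.5094)
|BD| = 4.9249
circle(B,3.00) ∩ circle(D,6.00): a=-0.2787, h=2.9870
  candidates: C₊=(1.9623,4.4381) cross=14.711; C₋=(0.1313,-1.2484) cross=-14.711
  mode + wants cross > 0 → take C=(1.9623,4.4381) (cross=14.711)
ex = (C−B)/|BC| = (0.2167,0.9762); ey = (-0.9762,0.2167)
P = B + -0.79·ex + -3.14·ey = (4.2063,0.0577)

4.21 0.06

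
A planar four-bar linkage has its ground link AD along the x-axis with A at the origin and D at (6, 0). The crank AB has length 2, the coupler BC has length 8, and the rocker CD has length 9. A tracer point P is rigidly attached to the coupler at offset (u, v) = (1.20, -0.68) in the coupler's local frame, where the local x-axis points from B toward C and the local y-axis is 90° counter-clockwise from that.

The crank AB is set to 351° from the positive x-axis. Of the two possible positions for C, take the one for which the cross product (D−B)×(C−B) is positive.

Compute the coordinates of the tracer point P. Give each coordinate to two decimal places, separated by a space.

A=(0,0), D=(6.00,0)
B = A + 2.00·(cos351°, sin351°) = (1.9754, -0.3129)
|BD| = 4.0368
circle(B,8.00) ∩ circle(D,9.00): a=-0.0873, h=7.9995
  candidates: C₊=(1.2684,7.6558) cross=32.292; C₋=(2.5084,-8.2951) cross=-32.292
  mode + wants cross > 0 → take C=(1.2684,7.6558) (cross=32.292)
ex = (C−B)/|BC| = (-0.0884,0.9961); ey = (-0.9961,-0.0884)
P = B + 1.20·ex + -0.68·ey = (2.5467,0.9425)

2.55 0.94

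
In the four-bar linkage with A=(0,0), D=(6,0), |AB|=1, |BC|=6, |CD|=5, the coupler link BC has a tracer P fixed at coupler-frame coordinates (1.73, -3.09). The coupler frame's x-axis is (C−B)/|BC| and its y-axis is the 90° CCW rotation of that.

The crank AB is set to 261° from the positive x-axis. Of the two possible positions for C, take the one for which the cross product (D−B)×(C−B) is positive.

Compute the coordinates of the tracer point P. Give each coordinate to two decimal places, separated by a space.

3.38 -1.20

A=(0,0), D=(6.00,0)
B = A + 1.00·(cos261°, sin261°) = (-0.1564, -0.9877)
|BD| = 6.2352
circle(B,6.00) ∩ circle(D,5.00): a=3.9997, h=4.4724
  candidates: C₊=(3.0843,4.0618) cross=27.886; C₋=(4.5012,-4.7701) cross=-27.886
  mode + wants cross > 0 → take C=(3.0843,4.0618) (cross=27.886)
ex = (C−B)/|BC| = (0.5401,0.8416); ey = (-0.8416,0.5401)
P = B + 1.73·ex + -3.09·ey = (3.3785,-1.2007)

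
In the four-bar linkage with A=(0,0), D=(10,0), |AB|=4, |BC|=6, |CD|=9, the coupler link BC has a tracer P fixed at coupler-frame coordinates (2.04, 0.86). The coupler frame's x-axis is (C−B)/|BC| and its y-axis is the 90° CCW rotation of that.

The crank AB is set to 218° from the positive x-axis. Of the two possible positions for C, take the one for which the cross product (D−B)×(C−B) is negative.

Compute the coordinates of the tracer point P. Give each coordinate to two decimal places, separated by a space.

A=(0,0), D=(10.00,0)
B = A + 4.00·(cos218°, sin218°) = (-3.1520, -2.4626)
|BD| = 13.3806
circle(B,6.00) ∩ circle(D,9.00): a=5.0088, h=3.3034
  candidates: C₊=(1.1632,1.7061) cross=44.201; C₋=(2.3791,-4.7877) cross=-44.201
  mode - wants cross < 0 → take C=(2.3791,-4.7877) (cross=-44.201)
ex = (C−B)/|BC| = (0.9219,-0.3875); ey = (0.3875,0.9219)
P = B + 2.04·ex + 0.86·ey = (-0.9382,-2.4604)

-0.94 -2.46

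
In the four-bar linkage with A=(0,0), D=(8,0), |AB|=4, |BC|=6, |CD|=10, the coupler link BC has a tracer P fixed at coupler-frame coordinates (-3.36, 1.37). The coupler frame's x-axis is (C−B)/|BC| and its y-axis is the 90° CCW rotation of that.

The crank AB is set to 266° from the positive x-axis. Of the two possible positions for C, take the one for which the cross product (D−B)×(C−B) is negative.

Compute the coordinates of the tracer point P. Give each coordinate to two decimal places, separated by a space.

-1.17 -0.47

A=(0,0), D=(8.00,0)
B = A + 4.00·(cos266°, sin266°) = (-0.2790, -3.9903)
|BD| = 9.1905
circle(B,6.00) ∩ circle(D,10.00): a=1.1134, h=5.8958
  candidates: C₊=(-1.8359,1.8042) cross=54.185; C₋=(3.2837,-8.8180) cross=-54.185
  mode - wants cross < 0 → take C=(3.2837,-8.8180) (cross=-54.185)
ex = (C−B)/|BC| = (0.5938,-0.8046); ey = (0.8046,0.5938)
P = B + -3.36·ex + 1.37·ey = (-1.1718,-0.4732)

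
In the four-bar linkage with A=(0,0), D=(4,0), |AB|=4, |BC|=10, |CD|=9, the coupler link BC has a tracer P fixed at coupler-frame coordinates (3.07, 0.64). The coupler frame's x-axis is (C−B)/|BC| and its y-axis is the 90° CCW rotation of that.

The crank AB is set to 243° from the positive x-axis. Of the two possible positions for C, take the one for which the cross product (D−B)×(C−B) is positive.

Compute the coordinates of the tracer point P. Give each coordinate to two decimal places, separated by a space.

A=(0,0), D=(4.00,0)
B = A + 4.00·(cos243°, sin243°) = (-1.8160, -3.5640)
|BD| = 6.8211
circle(B,10.00) ∩ circle(D,9.00): a=4.8033, h=8.7709
  candidates: C₊=(-2.3033,6.4241) cross=59.827; C₋=(6.8623,-8.5327) cross=-59.827
  mode + wants cross > 0 → take C=(-2.3033,6.4241) (cross=59.827)
ex = (C−B)/|BC| = (-0.0487,0.9988); ey = (-0.9988,-0.0487)
P = B + 3.07·ex + 0.64·ey = (-2.6048,-0.5289)

-2.60 -0.53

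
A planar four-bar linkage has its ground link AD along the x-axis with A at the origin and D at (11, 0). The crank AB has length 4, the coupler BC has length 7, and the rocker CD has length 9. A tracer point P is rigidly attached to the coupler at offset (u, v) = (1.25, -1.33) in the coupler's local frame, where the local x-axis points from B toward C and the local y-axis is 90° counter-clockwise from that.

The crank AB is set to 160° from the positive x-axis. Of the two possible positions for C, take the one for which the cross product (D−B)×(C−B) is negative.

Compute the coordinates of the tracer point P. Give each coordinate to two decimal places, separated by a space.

-3.36 -0.41

A=(0,0), D=(11.00,0)
B = A + 4.00·(cos160°, sin160°) = (-3.7588, 1.3681)
|BD| = 14.8220
circle(B,7.00) ∩ circle(D,9.00): a=6.3315, h=2.9852
  candidates: C₊=(2.8213,3.7561) cross=44.247; C₋=(2.2702,-2.1888) cross=-44.247
  mode - wants cross < 0 → take C=(2.2702,-2.1888) (cross=-44.247)
ex = (C−B)/|BC| = (0.8613,-0.5081); ey = (0.5081,0.8613)
P = B + 1.25·ex + -1.33·ey = (-3.3580,-0.4126)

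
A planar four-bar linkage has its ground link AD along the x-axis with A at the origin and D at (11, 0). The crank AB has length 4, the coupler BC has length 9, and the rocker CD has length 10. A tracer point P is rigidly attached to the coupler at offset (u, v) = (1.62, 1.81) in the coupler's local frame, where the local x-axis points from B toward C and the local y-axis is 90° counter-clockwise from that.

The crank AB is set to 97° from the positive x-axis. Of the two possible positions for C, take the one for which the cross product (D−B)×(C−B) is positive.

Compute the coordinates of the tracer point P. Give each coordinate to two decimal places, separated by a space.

-0.19 6.38

A=(0,0), D=(11.00,0)
B = A + 4.00·(cos97°, sin97°) = (-0.4875, 3.9702)
|BD| = 12.1542
circle(B,9.00) ∩ circle(D,10.00): a=5.2955, h=7.2772
  candidates: C₊=(6.8946,9.1184) cross=88.449; C₋=(2.1404,-4.6376) cross=-88.449
  mode + wants cross > 0 → take C=(6.8946,9.1184) (cross=88.449)
ex = (C−B)/|BC| = (0.8202,0.5720); ey = (-0.5720,0.8202)
P = B + 1.62·ex + 1.81·ey = (-0.1941,6.3815)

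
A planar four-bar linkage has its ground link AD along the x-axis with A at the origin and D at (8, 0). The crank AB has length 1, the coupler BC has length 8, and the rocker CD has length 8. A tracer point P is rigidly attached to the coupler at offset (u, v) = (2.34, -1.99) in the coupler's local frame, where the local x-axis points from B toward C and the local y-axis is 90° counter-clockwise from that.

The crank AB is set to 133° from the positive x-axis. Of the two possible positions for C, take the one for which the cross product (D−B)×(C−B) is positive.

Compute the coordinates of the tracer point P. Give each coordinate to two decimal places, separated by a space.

2.32 1.36

A=(0,0), D=(8.00,0)
B = A + 1.00·(cos133°, sin133°) = (-0.6820, 0.7314)
|BD| = 8.7127
circle(B,8.00) ∩ circle(D,8.00): a=4.3564, h=6.7098
  candidates: C₊=(4.2222,7.0518) cross=58.461; C₋=(3.0958,-6.3205) cross=-58.461
  mode + wants cross > 0 → take C=(4.2222,7.0518) (cross=58.461)
ex = (C−B)/|BC| = (0.6130,0.7901); ey = (-0.7901,0.6130)
P = B + 2.34·ex + -1.99·ey = (2.3247,1.3602)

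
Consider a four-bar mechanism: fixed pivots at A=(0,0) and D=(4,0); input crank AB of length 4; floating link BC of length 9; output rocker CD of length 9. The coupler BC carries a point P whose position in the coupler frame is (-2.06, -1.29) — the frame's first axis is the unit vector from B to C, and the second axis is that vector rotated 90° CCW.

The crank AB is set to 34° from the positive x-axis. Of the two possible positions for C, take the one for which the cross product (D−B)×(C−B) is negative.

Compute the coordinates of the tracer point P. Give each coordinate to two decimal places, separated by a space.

4.66 4.26

A=(0,0), D=(4.00,0)
B = A + 4.00·(cos34°, sin34°) = (3.3162, 2.2368)
|BD| = 2.3390
circle(B,9.00) ∩ circle(D,9.00): a=1.1695, h=8.9237
  candidates: C₊=(12.1918,3.7274) cross=20.872; C₋=(-4.8757,-1.4906) cross=-20.872
  mode - wants cross < 0 → take C=(-4.8757,-1.4906) (cross=-20.872)
ex = (C−B)/|BC| = (-0.9102,-0.4142); ey = (0.4142,-0.9102)
P = B + -2.06·ex + -1.29·ey = (4.6569,4.2641)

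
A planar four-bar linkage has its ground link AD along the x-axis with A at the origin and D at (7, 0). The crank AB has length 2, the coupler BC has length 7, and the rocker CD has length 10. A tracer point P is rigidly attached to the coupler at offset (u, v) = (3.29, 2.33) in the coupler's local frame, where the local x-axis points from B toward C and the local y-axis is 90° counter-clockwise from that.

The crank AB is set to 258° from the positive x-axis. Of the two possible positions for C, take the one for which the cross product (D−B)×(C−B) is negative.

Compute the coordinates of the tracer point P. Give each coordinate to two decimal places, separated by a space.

A=(0,0), D=(7.00,0)
B = A + 2.00·(cos258°, sin258°) = (-0.4158, -1.9563)
|BD| = 7.6695
circle(B,7.00) ∩ circle(D,10.00): a=0.5099, h=6.9814
  candidates: C₊=(-1.7036,4.9242) cross=53.544; C₋=(1.8580,-8.5767) cross=-53.544
  mode - wants cross < 0 → take C=(1.8580,-8.5767) (cross=-53.544)
ex = (C−B)/|BC| = (0.3248,-0.9458); ey = (0.9458,0.3248)
P = B + 3.29·ex + 2.33·ey = (2.8565,-4.3110)

2.86 -4.31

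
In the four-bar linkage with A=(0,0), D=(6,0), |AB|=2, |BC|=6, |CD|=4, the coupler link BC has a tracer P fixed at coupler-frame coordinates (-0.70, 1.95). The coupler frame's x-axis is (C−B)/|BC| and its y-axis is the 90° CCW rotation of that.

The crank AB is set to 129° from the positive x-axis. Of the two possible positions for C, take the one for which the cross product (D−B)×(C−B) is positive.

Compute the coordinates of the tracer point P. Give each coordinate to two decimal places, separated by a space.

A=(0,0), D=(6.00,0)
B = A + 2.00·(cos129°, sin129°) = (-1.2586, 1.5543)
|BD| = 7.4232
circle(B,6.00) ∩ circle(D,4.00): a=5.0587, h=3.2263
  candidates: C₊=(4.3635,3.6499) cross=23.950; C₋=(3.0124,-2.6598) cross=-23.950
  mode + wants cross > 0 → take C=(4.3635,3.6499) (cross=23.950)
ex = (C−B)/|BC| = (0.9370,0.3493); ey = (-0.3493,0.9370)
P = B + -0.70·ex + 1.95·ey = (-2.5956,3.1370)

-2.60 3.14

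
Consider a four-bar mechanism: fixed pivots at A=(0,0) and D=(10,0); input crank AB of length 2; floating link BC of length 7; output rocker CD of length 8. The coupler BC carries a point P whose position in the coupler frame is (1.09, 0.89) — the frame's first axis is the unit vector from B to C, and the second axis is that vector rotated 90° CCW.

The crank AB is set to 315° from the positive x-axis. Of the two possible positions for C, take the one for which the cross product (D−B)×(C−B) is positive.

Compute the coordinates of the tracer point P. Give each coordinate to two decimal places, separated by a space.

0.96 -0.08

A=(0,0), D=(10.00,0)
B = A + 2.00·(cos315°, sin315°) = (1.4142, -1.4142)
|BD| = 8.7015
circle(B,7.00) ∩ circle(D,8.00): a=3.4888, h=6.0686
  candidates: C₊=(3.8703,5.1407) cross=52.806; C₋=(5.8430,-6.8351) cross=-52.806
  mode + wants cross > 0 → take C=(3.8703,5.1407) (cross=52.806)
ex = (C−B)/|BC| = (0.3509,0.9364); ey = (-0.9364,0.3509)
P = B + 1.09·ex + 0.89·ey = (0.9633,-0.0812)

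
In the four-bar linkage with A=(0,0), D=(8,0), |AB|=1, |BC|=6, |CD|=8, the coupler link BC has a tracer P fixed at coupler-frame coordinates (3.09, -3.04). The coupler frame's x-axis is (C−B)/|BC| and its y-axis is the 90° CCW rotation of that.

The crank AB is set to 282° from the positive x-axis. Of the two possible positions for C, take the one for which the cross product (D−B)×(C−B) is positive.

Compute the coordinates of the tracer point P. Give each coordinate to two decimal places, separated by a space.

A=(0,0), D=(8.00,0)
B = A + 1.00·(cos282°, sin282°) = (0.2079, -0.9781)
|BD| = 7.8532
circle(B,6.00) ∩ circle(D,8.00): a=2.1439, h=5.6039
  candidates: C₊=(1.6372,4.8491) cross=44.009; C₋=(3.0331,-6.2714) cross=-44.009
  mode + wants cross > 0 → take C=(1.6372,4.8491) (cross=44.009)
ex = (C−B)/|BC| = (0.2382,0.9712); ey = (-0.9712,0.2382)
P = B + 3.09·ex + -3.04·ey = (3.8965,1.2988)

3.90 1.30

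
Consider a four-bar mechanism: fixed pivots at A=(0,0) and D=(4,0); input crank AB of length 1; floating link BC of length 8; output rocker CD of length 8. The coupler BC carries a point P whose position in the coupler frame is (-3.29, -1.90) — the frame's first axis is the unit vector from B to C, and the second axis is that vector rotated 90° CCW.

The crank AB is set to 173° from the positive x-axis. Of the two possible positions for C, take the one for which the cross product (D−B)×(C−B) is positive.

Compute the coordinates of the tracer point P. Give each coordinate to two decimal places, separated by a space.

A=(0,0), D=(4.00,0)
B = A + 1.00·(cos173°, sin173°) = (-0.9925, 0.1219)
|BD| = 4.9940
circle(B,8.00) ∩ circle(D,8.00): a=2.4970, h=7.6003
  candidates: C₊=(1.6892,7.6590) cross=37.956; C₋=(1.3183,-7.5371) cross=-37.956
  mode + wants cross > 0 → take C=(1.6892,7.6590) (cross=37.956)
ex = (C−B)/|BC| = (0.3352,0.9421); ey = (-0.9421,0.3352)
P = B + -3.29·ex + -1.90·ey = (-0.3053,-3.6147)

-0.31 -3.61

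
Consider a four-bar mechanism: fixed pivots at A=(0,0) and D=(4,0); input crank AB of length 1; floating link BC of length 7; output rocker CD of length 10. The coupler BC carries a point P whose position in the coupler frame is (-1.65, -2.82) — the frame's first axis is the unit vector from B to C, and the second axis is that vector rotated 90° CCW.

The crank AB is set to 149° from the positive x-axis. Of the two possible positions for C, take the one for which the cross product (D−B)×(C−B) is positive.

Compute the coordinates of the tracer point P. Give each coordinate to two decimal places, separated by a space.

A=(0,0), D=(4.00,0)
B = A + 1.00·(cos149°, sin149°) = (-0.8572, 0.5150)
|BD| = 4.8844
circle(B,7.00) ∩ circle(D,10.00): a=-2.7785, h=6.4249
  candidates: C₊=(-2.9427,7.1971) cross=31.382; C₋=(-4.2977,-5.5811) cross=-31.382
  mode + wants cross > 0 → take C=(-2.9427,7.1971) (cross=31.382)
ex = (C−B)/|BC| = (-0.2979,0.9546); ey = (-0.9546,-0.2979)
P = B + -1.65·ex + -2.82·ey = (2.3264,-0.2199)

2.33 -0.22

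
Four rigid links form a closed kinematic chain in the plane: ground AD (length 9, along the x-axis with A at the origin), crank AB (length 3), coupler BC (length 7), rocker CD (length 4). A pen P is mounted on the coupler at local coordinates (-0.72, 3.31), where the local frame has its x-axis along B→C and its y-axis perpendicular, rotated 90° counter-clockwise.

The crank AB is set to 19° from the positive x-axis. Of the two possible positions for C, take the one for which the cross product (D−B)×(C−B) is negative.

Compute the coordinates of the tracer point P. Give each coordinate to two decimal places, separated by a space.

4.60 3.87

A=(0,0), D=(9.00,0)
B = A + 3.00·(cos19°, sin19°) = (2.8366, 0.9767)
|BD| = 6.2404
circle(B,7.00) ∩ circle(D,4.00): a=5.7643, h=3.9716
  candidates: C₊=(9.1514,3.9971) cross=24.784; C₋=(7.9082,-3.8481) cross=-24.784
  mode - wants cross < 0 → take C=(7.9082,-3.8481) (cross=-24.784)
ex = (C−B)/|BC| = (0.7245,-0.6893); ey = (0.6893,0.7245)
P = B + -0.72·ex + 3.31·ey = (4.5963,3.8711)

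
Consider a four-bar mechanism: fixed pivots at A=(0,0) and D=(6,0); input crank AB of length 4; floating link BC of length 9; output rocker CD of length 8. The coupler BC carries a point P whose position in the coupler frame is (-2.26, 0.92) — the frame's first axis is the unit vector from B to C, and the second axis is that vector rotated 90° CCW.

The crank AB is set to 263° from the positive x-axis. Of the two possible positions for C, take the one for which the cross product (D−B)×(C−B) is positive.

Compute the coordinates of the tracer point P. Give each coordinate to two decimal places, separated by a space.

-1.47 -6.20

A=(0,0), D=(6.00,0)
B = A + 4.00·(cos263°, sin263°) = (-0.4875, -3.9702)
|BD| = 7.6059
circle(B,9.00) ∩ circle(D,8.00): a=4.9205, h=7.5358
  candidates: C₊=(-0.2241,5.0260) cross=57.317; C₋=(7.6431,-7.8294) cross=-57.317
  mode + wants cross > 0 → take C=(-0.2241,5.0260) (cross=57.317)
ex = (C−B)/|BC| = (0.0293,0.9996); ey = (-0.9996,0.0293)
P = B + -2.26·ex + 0.92·ey = (-1.4732,-6.2023)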